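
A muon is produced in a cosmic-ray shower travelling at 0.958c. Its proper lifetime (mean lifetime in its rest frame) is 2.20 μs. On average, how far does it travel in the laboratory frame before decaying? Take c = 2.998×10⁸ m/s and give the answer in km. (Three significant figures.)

β² = 0.917764, so γ = 1/√0.082236 = 3.4871.
Lab-frame lifetime: Δt = γτ = 3.4871 × 2.20 μs = 7.6716 μs.
Distance: d = vΔt = 0.958 × 2.998×10⁸ m/s × 7.6716×10^-6 s = 2200 m = 2.20 km.

2.20 km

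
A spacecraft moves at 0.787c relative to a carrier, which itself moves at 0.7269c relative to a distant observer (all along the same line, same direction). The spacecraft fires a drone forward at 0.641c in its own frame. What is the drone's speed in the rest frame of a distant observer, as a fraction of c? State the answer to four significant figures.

0.9918c

First combine the drone and spacecraft (S''→S'): u₁ = (0.641 + 0.787)/(1 + 0.641×0.787) = 1.428/1.504467 = 0.94917.
Then combine with the carrier (S'→S): u = (0.94917 + 0.7269)/(1 + 0.94917×0.7269) = 1.67607/1.689951673 = 0.99179.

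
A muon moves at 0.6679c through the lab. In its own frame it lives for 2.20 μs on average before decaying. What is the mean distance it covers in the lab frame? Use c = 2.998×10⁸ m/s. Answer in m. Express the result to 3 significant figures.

592 m

With β = 0.6679, γ = 1/√(1 − 0.6679²) = 1/√0.55390959 = 1.3436.
Lab-frame lifetime: Δt = γτ = 1.3436 × 2.20 μs = 2.9559 μs.
Distance: d = vΔt = 0.6679 × 2.998×10⁸ m/s × 2.9559×10^-6 s = 592 m.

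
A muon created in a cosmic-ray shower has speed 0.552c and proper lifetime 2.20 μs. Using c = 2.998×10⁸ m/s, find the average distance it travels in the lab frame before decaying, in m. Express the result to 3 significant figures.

437 m

γ = 1/√(1 − β²) = 1/√(1 − 0.304704) = 1/√0.695296 = 1/0.833844 = 1.1993.
Lab-frame lifetime: Δt = γτ = 1.1993 × 2.20 μs = 2.6385 μs.
Distance: d = vΔt = 0.552 × 2.998×10⁸ m/s × 2.6385×10^-6 s = 437 m.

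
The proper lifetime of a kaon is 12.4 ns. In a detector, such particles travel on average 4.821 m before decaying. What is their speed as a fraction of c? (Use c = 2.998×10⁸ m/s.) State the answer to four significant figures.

0.7919c

Lab distance = (lab lifetime)·v = γτ·βc, so βγ = d/(cτ) = 4.821/(2.998×10⁸ × 1.240×10^-8) = 1.2968.
With βγ = 1.2968: γ² = 1 + (βγ)² = 2.68169, and β = (βγ)/γ = 1.2968/1.63759 = 0.7919.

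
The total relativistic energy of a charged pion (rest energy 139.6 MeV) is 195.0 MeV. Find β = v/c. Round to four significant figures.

Total energy E = γmc² gives γ = 195.0/139.6 = 1.3968.
Hence β = √(1 − 1/γ²) = √(1 − 0.512544) = √0.487456 = 0.6982.

0.6982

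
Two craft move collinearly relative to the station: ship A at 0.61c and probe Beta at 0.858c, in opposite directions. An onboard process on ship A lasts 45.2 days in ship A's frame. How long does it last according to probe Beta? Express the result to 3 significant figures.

The velocity of ship A relative to probe Beta is (0.61 + 0.858)c / (1 + 0.61×0.858) = 0.96365c; relative speed 0.96365c.
γ for this relative speed: γ = 1/√(1 − 0.928621) = 3.743.
The clock on ship A records proper time, so probe Beta measures Δt = γΔτ = 3.743 × 45.2 = 169 days.

169 days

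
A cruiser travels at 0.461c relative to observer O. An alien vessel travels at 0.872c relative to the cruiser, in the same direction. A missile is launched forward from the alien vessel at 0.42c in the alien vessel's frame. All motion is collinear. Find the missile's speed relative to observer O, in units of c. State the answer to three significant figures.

0.980c

Compose velocities in two stages. Stage 1 (into S'): u₁ = (0.42+0.872)/(1+0.42×0.872) = 0.94566.
Stage 2 (into S): u = (0.94566+0.461)/(1+0.94566×0.461) = 0.9796, so the speed is 0.980c.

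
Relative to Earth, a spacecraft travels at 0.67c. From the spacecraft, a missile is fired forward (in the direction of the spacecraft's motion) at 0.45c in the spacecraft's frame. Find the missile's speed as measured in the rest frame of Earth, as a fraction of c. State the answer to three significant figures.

0.861c

In units of c, u = (u' + v)/(1 + u'v) with u' = 0.45 and v = 0.67.
Numerator: 0.45 + 0.67 = 1.12. Denominator: 1 + (0.45)(0.67) = 1.3015.
u = 1.12/1.3015 = 0.86055, so the speed is 0.861c.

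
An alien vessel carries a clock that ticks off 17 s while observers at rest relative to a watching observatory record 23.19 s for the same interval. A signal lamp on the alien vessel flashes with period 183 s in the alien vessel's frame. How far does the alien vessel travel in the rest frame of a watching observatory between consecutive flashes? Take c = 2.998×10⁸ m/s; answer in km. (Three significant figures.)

5.09×10^7 km

γ = Δt/Δτ = 23.19/17 = 1.36412.
β = √(1 − 1/γ²) = 0.68015. Lab-frame period = γτ = 1.36412×183 s = 249.63 s. Distance = βc × γτ = 0.68015 × 2.998×10⁸ m/s × 249.63 s = 5.0902×10^10 m = 5.09×10^7 km.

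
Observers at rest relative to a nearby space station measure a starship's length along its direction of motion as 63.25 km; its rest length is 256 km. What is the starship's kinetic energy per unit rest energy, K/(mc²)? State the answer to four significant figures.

γ = L₀/L = 256/63.25 = 4.04743.
Since K = (γ−1)mc², K/(mc²) = 4.04743 − 1 = 3.047.

3.047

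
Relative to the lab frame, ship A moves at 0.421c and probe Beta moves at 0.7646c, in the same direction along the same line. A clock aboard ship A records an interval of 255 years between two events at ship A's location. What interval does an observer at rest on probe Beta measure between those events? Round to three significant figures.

296 years

Transform ship A's velocity into probe Beta's frame: (0.421 − 0.7646)/(1 − 0.421·0.7646) = −0.3436/0.6781034, so the relative speed is 0.50671c.
At |u| = 0.50671c, γ = (1 − 0.256755)^(−1/2) = 1.1599.
Ship A's interval is proper; time dilation gives Δt_B = γΔτ = 1.1599 × 255 years = 296 years.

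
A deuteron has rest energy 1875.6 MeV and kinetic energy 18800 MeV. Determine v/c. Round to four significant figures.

K = (γ−1)mc², so γ = 1 + 18800/1875.6 = 11.023.
Then v/c = √(1 − γ⁻²) = √(1 − 0.00823001) = √0.99176999 = 0.9959.

0.9959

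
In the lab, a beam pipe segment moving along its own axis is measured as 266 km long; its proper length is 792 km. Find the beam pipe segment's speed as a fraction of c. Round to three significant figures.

0.942c

Length contraction gives γ = L₀/L = 792/266 = 2.9774.
β = √(1 − 1/γ²) = √0.887196 = 0.942.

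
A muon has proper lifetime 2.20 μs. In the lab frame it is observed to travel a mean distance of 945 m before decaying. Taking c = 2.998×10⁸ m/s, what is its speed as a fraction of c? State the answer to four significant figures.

0.8200c

Lab distance = (lab lifetime)·v = γτ·βc, so βγ = d/(cτ) = 945.0/(2.998×10⁸ × 2.200×10^-6) = 1.4328.
With βγ = 1.4328: γ² = 1 + (βγ)² = 3.05292, and β = (βγ)/γ = 1.4328/1.74726 = 0.8200.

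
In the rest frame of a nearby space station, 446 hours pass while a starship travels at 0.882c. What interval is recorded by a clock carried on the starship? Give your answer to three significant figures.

With β = 0.882, γ = 1/√(1 − 0.882²) = 1/√0.222076 = 2.122.
The moving clock records proper time: Δτ = Δt/γ = 446/2.122 = 210 hours.

210 hours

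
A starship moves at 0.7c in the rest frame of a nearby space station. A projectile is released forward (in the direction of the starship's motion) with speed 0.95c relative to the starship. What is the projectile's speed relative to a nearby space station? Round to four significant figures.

In units of c, u = (u' + v)/(1 + u'v) with u' = 0.95 and v = 0.7.
Numerator: 0.95 + 0.7 = 1.65. Denominator: 1 + (0.95)(0.7) = 1.665.
u = 1.65/1.665 = 0.99099, so the speed is 0.9910c.

0.9910c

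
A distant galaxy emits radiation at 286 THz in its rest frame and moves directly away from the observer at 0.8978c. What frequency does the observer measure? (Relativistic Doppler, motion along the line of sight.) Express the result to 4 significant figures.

66.37 THz

Relativistic Doppler (source moving away): f_obs = f_src · √((1−β)/(1+β)).
With β = 0.8978: factor = √(0.1022/1.8978) = 0.23206.
f_obs = 286 × 0.23206 = 66.37 THz.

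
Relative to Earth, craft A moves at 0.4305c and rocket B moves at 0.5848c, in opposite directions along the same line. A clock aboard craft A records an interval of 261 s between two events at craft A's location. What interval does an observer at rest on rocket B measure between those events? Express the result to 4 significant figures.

Transform craft A's velocity into rocket B's frame: (0.4305 + 0.5848)/(1 + 0.4305·0.5848) = 1.0153/1.2517564, so the relative speed is 0.8111c.
At |u| = 0.8111c, γ = (1 − 0.657883)^(−1/2) = 1.7097.
The clock on craft A records proper time, so rocket B measures Δt = γΔτ = 1.7097 × 261 = 446.2 s.

446.2 s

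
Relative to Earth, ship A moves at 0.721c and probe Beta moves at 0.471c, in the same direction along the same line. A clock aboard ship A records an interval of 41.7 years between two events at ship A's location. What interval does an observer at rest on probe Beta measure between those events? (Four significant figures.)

45.05 years

Speed of ship A in probe Beta's frame: u = (v_A − v_B)/(1 − v_A v_B/c²) = (0.721 − 0.471)/(1 − 0.721×0.471) = 0.25/0.660409 = 0.37855; |u| = 0.37855c.
γ for this relative speed: γ = 1/√(1 − 0.1433) = 1.0804.
The clock on ship A records proper time, so probe Beta measures Δt = γΔτ = 1.0804 × 41.7 = 45.05 years.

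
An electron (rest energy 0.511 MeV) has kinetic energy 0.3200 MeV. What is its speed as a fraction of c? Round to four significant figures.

0.7886c

γ = 1 + K/(mc²) = 1 + 0.3200/0.511 = 1.6262.
β = √(1 − 1/γ²) = √(1 − 0.37814) = √0.62186 = 0.7886.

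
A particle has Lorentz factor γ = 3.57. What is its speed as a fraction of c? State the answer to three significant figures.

0.960c

β = √(1 − 1/γ²) = √(1 − 1/12.7449) = √0.921537 = 0.960.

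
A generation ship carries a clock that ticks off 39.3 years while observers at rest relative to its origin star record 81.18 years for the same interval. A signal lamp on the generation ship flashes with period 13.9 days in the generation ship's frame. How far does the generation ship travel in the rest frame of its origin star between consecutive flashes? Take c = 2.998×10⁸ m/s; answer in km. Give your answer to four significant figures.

The time-dilation ratio gives γ = 81.18/39.3 = 2.06565.
β = √(1 − 1/γ²) = 0.87501. Lab-frame period = γτ = 2.06565×13.9 days = 28.713 days. Distance = βc × γτ = 0.87501 × 2.998×10⁸ m/s × 2480803.2 s = 6.5078×10^14 m = 6.508×10^11 km.

6.508×10^11 km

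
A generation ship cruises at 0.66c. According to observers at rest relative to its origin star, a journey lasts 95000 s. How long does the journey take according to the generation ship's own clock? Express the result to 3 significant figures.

71400 s

β² = 0.4356, so γ = 1/√0.5644 = 1.3311.
The generation ship's clock runs slow as seen from its origin star, so Δτ = Δt/γ = 95000/1.3311 = 71400 s.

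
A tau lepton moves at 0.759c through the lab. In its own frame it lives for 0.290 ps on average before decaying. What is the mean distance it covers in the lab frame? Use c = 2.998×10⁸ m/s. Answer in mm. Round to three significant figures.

0.101 mm

With β = 0.759, γ = 1/√(1 − 0.759²) = 1/√0.423919 = 1.5359.
Lab-frame lifetime: Δt = γτ = 1.5359 × 0.290 ps = 0.44541 ps.
Distance: d = vΔt = 0.759 × 2.998×10⁸ m/s × 4.4541×10^-13 s = 1.01×10^-4 m = 0.101 mm.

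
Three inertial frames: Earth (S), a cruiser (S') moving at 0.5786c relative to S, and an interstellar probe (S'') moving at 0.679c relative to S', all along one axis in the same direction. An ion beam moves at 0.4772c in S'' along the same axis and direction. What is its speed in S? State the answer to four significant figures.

Compose velocities in two stages. Stage 1 (into S'): u₁ = (0.4772+0.679)/(1+0.4772×0.679) = 0.87325.
Stage 2 (into S): u = (0.87325+0.5786)/(1+0.87325×0.5786) = 0.96452, so the speed is 0.9645c.

0.9645c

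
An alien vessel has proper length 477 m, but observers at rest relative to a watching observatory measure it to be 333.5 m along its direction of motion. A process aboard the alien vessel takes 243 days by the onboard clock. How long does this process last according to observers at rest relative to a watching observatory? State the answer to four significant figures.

347.6 days

Length contraction gives γ = L₀/L = 477/333.5 = 1.43028.
Δt = γΔτ = 1.43028 × 243 = 347.6 days.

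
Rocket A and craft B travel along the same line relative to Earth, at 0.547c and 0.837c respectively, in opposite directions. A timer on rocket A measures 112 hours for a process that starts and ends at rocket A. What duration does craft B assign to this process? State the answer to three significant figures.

The velocity of rocket A relative to craft B is (0.547 + 0.837)c / (1 + 0.547×0.837) = 0.94935c; relative speed 0.94935c.
γ for this relative speed: γ = 1/√(1 − 0.901265) = 3.1825.
Rocket A's interval is proper; time dilation gives Δt_B = γΔτ = 3.1825 × 112 hours = 356 hours.

356 hours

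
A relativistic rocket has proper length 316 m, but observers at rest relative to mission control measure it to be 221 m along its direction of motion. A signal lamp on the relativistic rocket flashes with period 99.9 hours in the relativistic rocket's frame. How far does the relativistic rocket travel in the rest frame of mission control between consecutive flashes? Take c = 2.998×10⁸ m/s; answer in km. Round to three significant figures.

γ = L₀/L = 316/221 = 1.42986.
β = √(1 − 1/γ²) = 0.71476. Lab-frame period = γτ = 1.42986×99.9 hours = 142.84 hours. Distance = βc × γτ = 0.71476 × 2.998×10⁸ m/s × 514224 s = 1.1019×10^14 m = 1.10×10^11 km.

1.10×10^11 km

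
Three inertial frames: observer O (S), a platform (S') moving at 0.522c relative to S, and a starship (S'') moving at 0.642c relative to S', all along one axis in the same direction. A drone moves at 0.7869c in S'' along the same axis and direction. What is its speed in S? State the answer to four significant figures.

0.9838c

First combine the drone and starship (S''→S'): u₁ = (0.7869 + 0.642)/(1 + 0.7869×0.642) = 1.4289/1.5051898 = 0.94932.
Then combine with the platform (S'→S): u = (0.94932 + 0.522)/(1 + 0.94932×0.522) = 1.47132/1.49554504 = 0.9838.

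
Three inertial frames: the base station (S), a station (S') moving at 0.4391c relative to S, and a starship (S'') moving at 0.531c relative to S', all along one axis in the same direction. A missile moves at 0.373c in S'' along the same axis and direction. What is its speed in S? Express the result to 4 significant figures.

Compose velocities in two stages. Stage 1 (into S'): u₁ = (0.373+0.531)/(1+0.373×0.531) = 0.75455.
Stage 2 (into S): u = (0.75455+0.4391)/(1+0.75455×0.4391) = 0.89659, so the speed is 0.8966c.

0.8966c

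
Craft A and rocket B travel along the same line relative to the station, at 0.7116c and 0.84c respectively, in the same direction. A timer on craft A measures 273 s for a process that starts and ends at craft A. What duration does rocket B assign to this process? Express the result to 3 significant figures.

288 s

Transform craft A's velocity into rocket B's frame: (0.7116 − 0.84)/(1 − 0.7116·0.84) = −0.1284/0.402256, so the relative speed is 0.3192c.
γ for this relative speed: γ = 1/√(1 − 0.101889) = 1.0552.
Craft A's interval is proper; time dilation gives Δt_B = γΔτ = 1.0552 × 273 s = 288 s.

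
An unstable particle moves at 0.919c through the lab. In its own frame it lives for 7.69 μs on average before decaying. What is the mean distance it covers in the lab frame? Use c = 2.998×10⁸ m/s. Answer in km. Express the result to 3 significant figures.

γ = 1/√(1 − β²) = 1/√(1 − 0.844561) = 1/√0.155439 = 1/0.394258 = 2.5364.
Lab-frame lifetime: Δt = γτ = 2.5364 × 7.69 μs = 19.505 μs.
Distance: d = vΔt = 0.919 × 2.998×10⁸ m/s × 1.9505×10^-5 s = 5370 m = 5.37 km.

5.37 km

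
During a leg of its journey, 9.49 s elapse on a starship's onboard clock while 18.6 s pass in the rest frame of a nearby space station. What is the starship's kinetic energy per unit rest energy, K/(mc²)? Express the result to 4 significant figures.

γ = Δt/Δτ = 18.6/9.49 = 1.95996.
K/(mc²) = γ − 1 = 1.95996 − 1 = 0.9600.

0.9600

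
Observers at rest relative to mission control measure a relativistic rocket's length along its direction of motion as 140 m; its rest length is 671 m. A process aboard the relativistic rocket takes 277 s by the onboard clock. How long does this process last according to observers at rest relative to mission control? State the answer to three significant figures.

1330 s

From L = L₀/γ: γ = 671/140 = 4.79286.
Δt = γΔτ = 4.79286 × 277 = 1330 s.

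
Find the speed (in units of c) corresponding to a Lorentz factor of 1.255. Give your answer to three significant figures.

0.604c

β = √(1 − 1/γ²) = √(1 − 1/1.575025) = √0.365089 = 0.604.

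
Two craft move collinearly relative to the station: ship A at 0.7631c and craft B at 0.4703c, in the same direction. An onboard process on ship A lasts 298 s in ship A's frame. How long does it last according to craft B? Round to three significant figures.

335 s

The velocity of ship A relative to craft B is (0.7631 − 0.4703)c / (1 − 0.7631×0.4703) = 0.4567c; relative speed 0.4567c.
At |u| = 0.4567c, γ = (1 − 0.208575)^(−1/2) = 1.1241.
The clock on ship A records proper time, so craft B measures Δt = γΔτ = 1.1241 × 298 = 335 s.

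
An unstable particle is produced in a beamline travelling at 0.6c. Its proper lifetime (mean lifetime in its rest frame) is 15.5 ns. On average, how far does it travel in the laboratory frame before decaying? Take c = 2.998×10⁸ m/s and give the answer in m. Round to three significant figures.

With β = 0.6, γ = 1/√(1 − 0.6²) = 1/√0.64 = 1.25.
Lab-frame lifetime: Δt = γτ = 1.25 × 15.5 ns = 19.375 ns.
Distance: d = vΔt = 0.6 × 2.998×10⁸ m/s × 1.9375×10^-8 s = 3.49 m.

3.49 m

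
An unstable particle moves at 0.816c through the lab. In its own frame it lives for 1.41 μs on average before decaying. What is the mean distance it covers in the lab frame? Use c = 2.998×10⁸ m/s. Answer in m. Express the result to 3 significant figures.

γ = 1/√(1 − β²) = 1/√(1 − 0.665856) = 1/√0.334144 = 1/0.578052 = 1.7299.
Lab-frame lifetime: Δt = γτ = 1.7299 × 1.41 μs = 2.4392 μs.
Distance: d = vΔt = 0.816 × 2.998×10⁸ m/s × 2.4392×10^-6 s = 597 m.

597 m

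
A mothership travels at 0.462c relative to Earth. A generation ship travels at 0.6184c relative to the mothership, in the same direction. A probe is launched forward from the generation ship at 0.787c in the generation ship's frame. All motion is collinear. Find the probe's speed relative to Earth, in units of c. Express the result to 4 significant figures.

First combine the probe and generation ship (S''→S'): u₁ = (0.787 + 0.6184)/(1 + 0.787×0.6184) = 1.4054/1.4866808 = 0.94533.
Then combine with the mothership (S'→S): u = (0.94533 + 0.462)/(1 + 0.94533×0.462) = 1.40733/1.43674246 = 0.97953.

0.9795c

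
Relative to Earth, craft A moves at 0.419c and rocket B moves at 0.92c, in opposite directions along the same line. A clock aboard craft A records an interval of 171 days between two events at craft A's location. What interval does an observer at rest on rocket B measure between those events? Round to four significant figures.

665.8 days

Speed of craft A in rocket B's frame: u = (v_A + v_B)/(1 + v_A v_B/c²) = (0.419 + 0.92)/(1 + 0.419×0.92) = 1.339/1.38548 = 0.96645; |u| = 0.96645c.
At |u| = 0.96645c, γ = (1 − 0.934026)^(−1/2) = 3.8933.
Craft A's interval is proper; time dilation gives Δt_B = γΔτ = 3.8933 × 171 days = 665.8 days.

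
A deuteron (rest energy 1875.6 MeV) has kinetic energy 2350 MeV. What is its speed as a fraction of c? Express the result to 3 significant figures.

K = (γ−1)mc², so γ = 1 + 2350/1875.6 = 2.2529.
Then v/c = √(1 − γ⁻²) = √(1 − 0.197023) = √0.802977 = 0.896.

0.896c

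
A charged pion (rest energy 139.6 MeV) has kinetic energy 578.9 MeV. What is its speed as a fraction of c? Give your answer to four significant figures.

0.9809c

K = (γ−1)mc², so γ = 1 + 578.9/139.6 = 5.1468.
Then v/c = √(1 − γ⁻²) = √(1 − 0.0377507) = √0.9622493 = 0.9809.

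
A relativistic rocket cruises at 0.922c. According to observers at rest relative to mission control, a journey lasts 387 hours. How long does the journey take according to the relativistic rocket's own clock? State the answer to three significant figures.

150 hours

γ = 1/√(1 − β²) = 1/√(1 − 0.850084) = 1/√0.149916 = 1/0.38719 = 2.5827.
The relativistic rocket's clock runs slow as seen from mission control, so Δτ = Δt/γ = 387/2.5827 = 150 hours.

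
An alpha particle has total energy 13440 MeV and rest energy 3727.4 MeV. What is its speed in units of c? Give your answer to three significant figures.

0.961c

γ = E/(mc²) = 13440/3727.4 = 3.6057.
β = √(1 − 1/γ²) = √(1 − 0.0769167) = √0.9230833 = 0.961.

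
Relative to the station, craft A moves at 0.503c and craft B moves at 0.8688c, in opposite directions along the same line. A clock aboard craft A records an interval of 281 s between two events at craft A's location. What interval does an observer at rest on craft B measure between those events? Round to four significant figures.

Transform craft A's velocity into craft B's frame: (0.503 + 0.8688)/(1 + 0.503·0.8688) = 1.3718/1.4370064, so the relative speed is 0.95462c.
γ for this relative speed: γ = 1/√(1 − 0.911299) = 3.3577.
The clock on craft A records proper time, so craft B measures Δt = γΔτ = 3.3577 × 281 = 943.5 s.

943.5 s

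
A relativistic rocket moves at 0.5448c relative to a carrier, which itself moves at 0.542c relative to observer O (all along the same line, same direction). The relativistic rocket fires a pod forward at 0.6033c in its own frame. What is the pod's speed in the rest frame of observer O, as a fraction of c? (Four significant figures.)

0.9576c

First combine the pod and relativistic rocket (S''→S'): u₁ = (0.6033 + 0.5448)/(1 + 0.6033×0.5448) = 1.1481/1.32867784 = 0.86409.
Then combine with the carrier (S'→S): u = (0.86409 + 0.542)/(1 + 0.86409×0.542) = 1.40609/1.46833678 = 0.95761.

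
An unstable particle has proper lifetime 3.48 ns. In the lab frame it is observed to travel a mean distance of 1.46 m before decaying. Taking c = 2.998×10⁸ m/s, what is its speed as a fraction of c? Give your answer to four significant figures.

0.8136c

d = βγcτ ⇒ βγ = d/(cτ) = 1.460 m / (1.043304 m) = 1.3994.
β = (βγ)/√(1+(βγ)²) = 1.3994/√2.95832 = 0.8136.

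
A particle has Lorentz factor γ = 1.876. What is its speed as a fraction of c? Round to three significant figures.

0.846c

β = √(1 − 1/γ²) = √(1 − 1/3.519376) = √0.715859 = 0.846.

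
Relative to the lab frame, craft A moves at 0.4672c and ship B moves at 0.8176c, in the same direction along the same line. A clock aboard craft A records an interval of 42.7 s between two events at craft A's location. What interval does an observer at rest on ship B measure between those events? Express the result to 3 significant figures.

51.8 s

Transform craft A's velocity into ship B's frame: (0.4672 − 0.8176)/(1 − 0.4672·0.8176) = −0.3504/0.61801728, so the relative speed is 0.56697c.
γ for this relative speed: γ = 1/√(1 − 0.321455) = 1.214.
Craft A's interval is proper; time dilation gives Δt_B = γΔτ = 1.214 × 42.7 s = 51.8 s.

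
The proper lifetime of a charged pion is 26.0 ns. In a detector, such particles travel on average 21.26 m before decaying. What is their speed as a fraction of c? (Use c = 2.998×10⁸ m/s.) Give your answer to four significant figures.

Let x = d/(cτ) = 21.26 m / (2.998×10⁸ m/s × 2.600×10^-8 s) = 2.7275. Since d = βγcτ, x = βγ = β/√(1−β²).
Solving: β² = x²/(1+x²) = 7.43926/8.43926 = 0.881506, so β = 0.9389.

0.9389c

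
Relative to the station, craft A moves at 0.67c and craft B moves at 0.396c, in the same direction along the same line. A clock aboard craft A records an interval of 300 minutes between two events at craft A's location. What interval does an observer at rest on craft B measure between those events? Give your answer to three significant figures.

Speed of craft A in craft B's frame: u = (v_A − v_B)/(1 − v_A v_B/c²) = (0.67 − 0.396)/(1 − 0.67×0.396) = 0.274/0.73468 = 0.37295; |u| = 0.37295c.
γ for this relative speed: γ = 1/√(1 − 0.139092) = 1.0778.
Craft A's interval is proper; time dilation gives Δt_B = γΔτ = 1.0778 × 300 minutes = 323 minutes.

323 minutes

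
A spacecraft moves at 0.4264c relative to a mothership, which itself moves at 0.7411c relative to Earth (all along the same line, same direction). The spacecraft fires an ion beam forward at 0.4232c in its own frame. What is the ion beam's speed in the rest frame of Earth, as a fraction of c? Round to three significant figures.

0.953c

Compose velocities in two stages. Stage 1 (into S'): u₁ = (0.4232+0.4264)/(1+0.4232×0.4264) = 0.71972.
Stage 2 (into S): u = (0.71972+0.7411)/(1+0.71972×0.7411) = 0.95268, so the speed is 0.953c.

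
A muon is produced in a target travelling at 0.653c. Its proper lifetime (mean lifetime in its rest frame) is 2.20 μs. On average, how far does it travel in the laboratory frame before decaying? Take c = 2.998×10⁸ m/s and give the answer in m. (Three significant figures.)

569 m

β² = 0.426409, so γ = 1/√0.573591 = 1.3204.
Lab-frame lifetime: Δt = γτ = 1.3204 × 2.20 μs = 2.9049 μs.
Distance: d = vΔt = 0.653 × 2.998×10⁸ m/s × 2.9049×10^-6 s = 569 m.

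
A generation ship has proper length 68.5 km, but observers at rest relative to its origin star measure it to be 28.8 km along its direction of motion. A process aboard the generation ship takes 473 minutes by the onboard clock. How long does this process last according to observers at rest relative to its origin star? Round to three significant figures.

1130 minutes

γ = L₀/L = 68.5/28.8 = 2.37847.
The same γ dilates the second interval: 2.37847 × 473 minutes = 1130 minutes.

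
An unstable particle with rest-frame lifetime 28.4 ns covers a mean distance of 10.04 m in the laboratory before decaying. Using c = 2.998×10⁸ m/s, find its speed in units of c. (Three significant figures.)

0.763c

d = βγcτ ⇒ βγ = d/(cτ) = 10.04 m / (8.51432 m) = 1.1792.
β = (βγ)/√(1+(βγ)²) = 1.1792/√2.39051 = 0.763.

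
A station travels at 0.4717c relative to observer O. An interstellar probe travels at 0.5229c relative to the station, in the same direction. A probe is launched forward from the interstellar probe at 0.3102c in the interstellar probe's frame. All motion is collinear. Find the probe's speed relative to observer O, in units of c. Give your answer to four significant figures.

0.8882c

Apply u = (u'+v)/(1+u'v) twice. Probe in the station frame: (0.3102+0.5229)/(1+0.3102·0.5229) = 0.8331/1.16220358 = 0.71683c.
That velocity, transformed to the rest frame of observer O: (0.71683+0.4717)/(1+0.71683·0.4717) = 1.18853/1.338128711 = 0.8882c.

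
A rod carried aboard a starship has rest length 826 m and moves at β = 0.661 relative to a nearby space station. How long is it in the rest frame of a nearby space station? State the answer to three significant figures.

620 m

β² = 0.436921, so γ = 1/√0.563079 = 1.3326.
Along the direction of motion the measured length is L₀/γ = 826/1.3326 = 620 m.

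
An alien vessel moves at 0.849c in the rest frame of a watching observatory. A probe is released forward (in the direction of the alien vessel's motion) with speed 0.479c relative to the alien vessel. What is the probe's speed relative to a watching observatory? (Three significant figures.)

Relativistic velocity addition: u = (u' + v)/(1 + u'v/c²), with u' = 0.479c and v = 0.849c.
Numerator: 0.479 + 0.849 = 1.328. Denominator: 1 + (0.479)(0.849) = 1.406671.
u = 1.328/1.406671 = 0.94407, so the speed is 0.944c.

0.944c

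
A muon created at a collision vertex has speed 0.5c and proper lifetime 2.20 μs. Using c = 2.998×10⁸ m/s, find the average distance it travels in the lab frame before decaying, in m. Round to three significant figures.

β² = 0.25, so γ = 1/√0.75 = 1.1547.
Lab-frame lifetime: Δt = γτ = 1.1547 × 2.20 μs = 2.5403 μs.
Distance: d = vΔt = 0.5 × 2.998×10⁸ m/s × 2.5403×10^-6 s = 381 m.

381 m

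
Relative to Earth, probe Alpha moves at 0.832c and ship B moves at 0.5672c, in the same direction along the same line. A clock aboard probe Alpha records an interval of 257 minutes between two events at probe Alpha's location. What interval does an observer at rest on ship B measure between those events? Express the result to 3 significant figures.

The velocity of probe Alpha relative to ship B is (0.832 − 0.5672)c / (1 − 0.832×0.5672) = 0.50143c; relative speed 0.50143c.
At |u| = 0.50143c, γ = (1 − 0.251432)^(−1/2) = 1.1558.
Probe Alpha's interval is proper; time dilation gives Δt_B = γΔτ = 1.1558 × 257 minutes = 297 minutes.

297 minutes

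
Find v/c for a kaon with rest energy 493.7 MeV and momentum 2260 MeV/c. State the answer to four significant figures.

0.9770

pc/(mc²) = 2260/493.7 = 4.5777 = βγ = β/√(1−β²).
So β² = x²/(1 + x²) with x = 4.5777: x² = 20.9553, β² = 20.9553/21.9553 = 0.954453, β = 0.9770.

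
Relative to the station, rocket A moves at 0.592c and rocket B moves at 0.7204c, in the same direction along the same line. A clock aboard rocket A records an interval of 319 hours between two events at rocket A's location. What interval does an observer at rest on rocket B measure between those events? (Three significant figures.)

327 hours

Transform rocket A's velocity into rocket B's frame: (0.592 − 0.7204)/(1 − 0.592·0.7204) = −0.1284/0.5735232, so the relative speed is 0.22388c.
At |u| = 0.22388c, γ = (1 − 0.0501223)^(−1/2) = 1.026.
The clock on rocket A records proper time, so rocket B measures Δt = γΔτ = 1.026 × 319 = 327 hours.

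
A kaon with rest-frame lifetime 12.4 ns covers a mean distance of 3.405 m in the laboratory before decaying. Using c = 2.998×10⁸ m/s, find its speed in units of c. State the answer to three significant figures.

Let x = d/(cτ) = 3.405 m / (2.998×10⁸ m/s × 1.240×10^-8 s) = 0.91593. Since d = βγcτ, x = βγ = β/√(1−β²).
Solving: β² = x²/(1+x²) = 0.838928/1.838928 = 0.456205, so β = 0.675.

0.675c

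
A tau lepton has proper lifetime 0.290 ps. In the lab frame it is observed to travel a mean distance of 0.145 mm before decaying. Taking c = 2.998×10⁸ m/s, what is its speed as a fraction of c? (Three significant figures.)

0.858c

Lab distance = (lab lifetime)·v = γτ·βc, so βγ = d/(cτ) = 1.450×10^-4/(2.998×10⁸ × 2.900×10^-13) = 1.6678.
With βγ = 1.6678: γ² = 1 + (βγ)² = 3.78156, and β = (βγ)/γ = 1.6678/1.94462 = 0.858.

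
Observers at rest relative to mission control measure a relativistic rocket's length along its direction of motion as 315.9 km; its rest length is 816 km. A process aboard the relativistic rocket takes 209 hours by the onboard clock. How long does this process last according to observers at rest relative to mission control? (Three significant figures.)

γ = L₀/L = 816/315.9 = 2.5831.
Δt = γΔτ = 2.5831 × 209 = 540 hours.

540 hours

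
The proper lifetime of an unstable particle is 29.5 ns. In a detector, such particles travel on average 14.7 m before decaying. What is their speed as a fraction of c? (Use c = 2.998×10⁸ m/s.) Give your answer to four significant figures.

0.8569c

d = βγcτ ⇒ βγ = d/(cτ) = 14.70 m / (8.8441 m) = 1.6621.
β = (βγ)/√(1+(βγ)²) = 1.6621/√3.76258 = 0.8569.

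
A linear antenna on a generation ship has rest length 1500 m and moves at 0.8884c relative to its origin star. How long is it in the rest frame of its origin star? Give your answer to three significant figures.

689 m

β² = 0.78925456, so γ = 1/√0.21074544 = 2.1783.
Along the direction of motion the measured length is L₀/γ = 1500/2.1783 = 689 m.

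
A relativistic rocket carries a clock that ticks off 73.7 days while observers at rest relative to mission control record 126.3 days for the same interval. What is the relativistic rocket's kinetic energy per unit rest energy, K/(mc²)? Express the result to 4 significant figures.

0.7137

The time-dilation ratio gives γ = 126.3/73.7 = 1.7137.
K/(mc²) = γ − 1 = 1.7137 − 1 = 0.7137.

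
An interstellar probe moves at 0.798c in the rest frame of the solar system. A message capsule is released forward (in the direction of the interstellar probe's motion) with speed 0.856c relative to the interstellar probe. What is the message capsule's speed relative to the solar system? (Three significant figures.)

0.983c

Relativistic velocity addition: u = (u' + v)/(1 + u'v/c²), with u' = 0.856c and v = 0.798c.
Numerator: 0.856 + 0.798 = 1.654. Denominator: 1 + (0.856)(0.798) = 1.683088.
u = 1.654/1.683088 = 0.98272, so the speed is 0.983c.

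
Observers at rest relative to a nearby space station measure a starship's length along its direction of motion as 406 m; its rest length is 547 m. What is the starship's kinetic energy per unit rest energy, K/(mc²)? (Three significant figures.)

0.347

From L = L₀/γ: γ = 547/406 = 1.34729.
K/(mc²) = γ − 1 = 1.34729 − 1 = 0.347.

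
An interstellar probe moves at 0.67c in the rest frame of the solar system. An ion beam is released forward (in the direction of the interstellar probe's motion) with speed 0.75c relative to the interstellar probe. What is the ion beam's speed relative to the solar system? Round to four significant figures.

0.9451c

Relativistic velocity addition: u = (u' + v)/(1 + u'v/c²), with u' = 0.75c and v = 0.67c.
Numerator: 0.75 + 0.67 = 1.42. Denominator: 1 + (0.75)(0.67) = 1.5025.
u = 1.42/1.5025 = 0.94509, so the speed is 0.9451c.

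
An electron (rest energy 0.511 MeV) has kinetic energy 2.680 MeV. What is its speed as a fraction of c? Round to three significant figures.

0.987c

γ = 1 + K/(mc²) = 1 + 2.680/0.511 = 6.2446.
β = √(1 − 1/γ²) = √(1 − 0.0256443) = √0.9743557 = 0.987.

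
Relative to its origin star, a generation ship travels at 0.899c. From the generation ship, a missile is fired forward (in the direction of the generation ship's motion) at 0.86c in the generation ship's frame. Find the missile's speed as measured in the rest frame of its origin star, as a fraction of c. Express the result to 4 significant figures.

In units of c, u = (u' + v)/(1 + u'v) with u' = 0.86 and v = 0.899.
Numerator: 0.86 + 0.899 = 1.759. Denominator: 1 + (0.86)(0.899) = 1.77314.
u = 1.759/1.77314 = 0.99203, so the speed is 0.9920c.

0.9920c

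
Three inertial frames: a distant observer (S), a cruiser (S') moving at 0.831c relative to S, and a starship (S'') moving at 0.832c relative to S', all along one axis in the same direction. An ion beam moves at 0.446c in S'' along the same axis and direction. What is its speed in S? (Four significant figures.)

0.9935c

Apply u = (u'+v)/(1+u'v) twice. Ion beam in the cruiser frame: (0.446+0.832)/(1+0.446·0.832) = 1.278/1.371072 = 0.93212c.
That velocity, transformed to the rest frame of a distant observer: (0.93212+0.831)/(1+0.93212·0.831) = 1.76312/1.77459172 = 0.99354c.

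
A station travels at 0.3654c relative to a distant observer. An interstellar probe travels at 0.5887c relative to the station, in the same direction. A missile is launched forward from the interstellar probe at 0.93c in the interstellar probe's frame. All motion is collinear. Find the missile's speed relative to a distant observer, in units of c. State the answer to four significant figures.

First combine the missile and interstellar probe (S''→S'): u₁ = (0.93 + 0.5887)/(1 + 0.93×0.5887) = 1.5187/1.547491 = 0.9814.
Then combine with the station (S'→S): u = (0.9814 + 0.3654)/(1 + 0.9814×0.3654) = 1.3468/1.35860356 = 0.99131.

0.9913c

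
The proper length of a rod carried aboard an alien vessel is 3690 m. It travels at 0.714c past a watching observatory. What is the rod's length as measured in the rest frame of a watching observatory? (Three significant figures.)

Lorentz factor: γ = (1 − 0.509796)^(−1/2) = 1.4283.
Along the direction of motion the measured length is L₀/γ = 3690/1.4283 = 2580 m.

2580 m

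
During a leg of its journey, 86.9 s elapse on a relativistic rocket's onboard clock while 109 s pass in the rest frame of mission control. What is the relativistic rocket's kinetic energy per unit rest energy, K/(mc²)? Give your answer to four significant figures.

The time-dilation ratio gives γ = 109/86.9 = 1.25432.
K/(mc²) = γ − 1 = 1.25432 − 1 = 0.2543.

0.2543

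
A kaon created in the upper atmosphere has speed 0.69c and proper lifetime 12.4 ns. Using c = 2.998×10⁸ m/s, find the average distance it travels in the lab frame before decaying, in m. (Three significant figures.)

Lorentz factor: γ = (1 − 0.4761)^(−1/2) = 1.3816.
Lab-frame lifetime: Δt = γτ = 1.3816 × 12.4 ns = 17.132 ns.
Distance: d = vΔt = 0.69 × 2.998×10⁸ m/s × 1.7132×10^-8 s = 3.54 m.

3.54 m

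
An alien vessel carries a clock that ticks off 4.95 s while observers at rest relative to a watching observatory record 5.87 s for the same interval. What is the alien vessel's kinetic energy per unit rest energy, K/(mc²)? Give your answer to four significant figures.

0.1859

γ = Δt/Δτ = 5.87/4.95 = 1.18586.
K/(mc²) = γ − 1 = 1.18586 − 1 = 0.1859.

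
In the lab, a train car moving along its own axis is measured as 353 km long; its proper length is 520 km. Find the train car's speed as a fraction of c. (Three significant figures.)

Length contraction gives γ = L₀/L = 520/353 = 1.4731.
β = √(1 − 1/γ²) = √0.539176 = 0.734.

0.734c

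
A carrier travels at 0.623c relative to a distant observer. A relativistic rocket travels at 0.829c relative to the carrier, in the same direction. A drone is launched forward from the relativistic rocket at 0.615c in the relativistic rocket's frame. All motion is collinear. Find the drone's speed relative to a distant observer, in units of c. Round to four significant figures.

0.9897c

Compose velocities in two stages. Stage 1 (into S'): u₁ = (0.615+0.829)/(1+0.615×0.829) = 0.9564.
Stage 2 (into S): u = (0.9564+0.623)/(1+0.9564×0.623) = 0.9897, so the speed is 0.9897c.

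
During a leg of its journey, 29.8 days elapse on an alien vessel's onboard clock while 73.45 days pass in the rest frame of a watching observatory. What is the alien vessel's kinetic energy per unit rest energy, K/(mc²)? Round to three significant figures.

1.46

The time-dilation ratio gives γ = 73.45/29.8 = 2.46477.
Since K = (γ−1)mc², K/(mc²) = 2.46477 − 1 = 1.46.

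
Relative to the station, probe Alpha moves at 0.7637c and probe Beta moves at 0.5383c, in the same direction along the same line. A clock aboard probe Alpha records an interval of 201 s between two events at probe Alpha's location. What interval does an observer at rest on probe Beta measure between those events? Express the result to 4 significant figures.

217.6 s

The velocity of probe Alpha relative to probe Beta is (0.7637 − 0.5383)c / (1 − 0.7637×0.5383) = 0.38275c; relative speed 0.38275c.
At |u| = 0.38275c, γ = (1 − 0.146498)^(−1/2) = 1.0824.
Probe Alpha's interval is proper; time dilation gives Δt_B = γΔτ = 1.0824 × 201 s = 217.6 s.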